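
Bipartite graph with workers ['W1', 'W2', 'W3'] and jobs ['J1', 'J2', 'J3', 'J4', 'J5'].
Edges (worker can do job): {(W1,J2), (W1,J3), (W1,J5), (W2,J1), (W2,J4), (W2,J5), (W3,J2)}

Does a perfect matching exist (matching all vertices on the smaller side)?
Yes, perfect matching exists (size 3)

Perfect matching: {(W1,J5), (W2,J1), (W3,J2)}
All 3 vertices on the smaller side are matched.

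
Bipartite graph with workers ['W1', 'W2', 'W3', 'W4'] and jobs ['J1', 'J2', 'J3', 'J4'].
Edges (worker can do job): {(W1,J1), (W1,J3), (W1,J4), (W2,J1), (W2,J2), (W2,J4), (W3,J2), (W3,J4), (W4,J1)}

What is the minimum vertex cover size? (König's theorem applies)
Minimum vertex cover size = 4

By König's theorem: in bipartite graphs,
min vertex cover = max matching = 4

Maximum matching has size 4, so minimum vertex cover also has size 4.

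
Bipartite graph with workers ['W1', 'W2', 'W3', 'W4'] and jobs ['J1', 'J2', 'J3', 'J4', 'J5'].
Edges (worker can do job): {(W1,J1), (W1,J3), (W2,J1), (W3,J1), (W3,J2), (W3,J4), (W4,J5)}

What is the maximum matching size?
Maximum matching size = 4

Maximum matching: {(W1,J3), (W2,J1), (W3,J2), (W4,J5)}
Size: 4

This assigns 4 workers to 4 distinct jobs.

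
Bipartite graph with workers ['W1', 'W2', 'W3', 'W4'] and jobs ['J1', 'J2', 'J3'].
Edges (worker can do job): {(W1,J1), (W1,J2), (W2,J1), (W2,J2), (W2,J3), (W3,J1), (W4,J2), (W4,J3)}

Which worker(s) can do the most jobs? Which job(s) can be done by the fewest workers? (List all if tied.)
Most versatile: W2 (3 jobs); Least covered: J3 (2 workers)

Worker degrees (jobs they can do): W1:2, W2:3, W3:1, W4:2
Job degrees (workers who can do it): J1:3, J2:3, J3:2

Maximum worker degree is 3, achieved by: W2
Minimum job degree is 2, achieved by: J3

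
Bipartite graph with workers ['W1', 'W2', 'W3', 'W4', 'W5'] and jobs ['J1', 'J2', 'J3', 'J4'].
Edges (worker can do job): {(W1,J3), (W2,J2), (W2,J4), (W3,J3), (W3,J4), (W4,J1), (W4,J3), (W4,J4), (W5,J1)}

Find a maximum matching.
Matching: {(W2,J2), (W3,J4), (W4,J3), (W5,J1)}

Maximum matching (size 4):
  W2 → J2
  W3 → J4
  W4 → J3
  W5 → J1

Each worker is assigned to at most one job, and each job to at most one worker.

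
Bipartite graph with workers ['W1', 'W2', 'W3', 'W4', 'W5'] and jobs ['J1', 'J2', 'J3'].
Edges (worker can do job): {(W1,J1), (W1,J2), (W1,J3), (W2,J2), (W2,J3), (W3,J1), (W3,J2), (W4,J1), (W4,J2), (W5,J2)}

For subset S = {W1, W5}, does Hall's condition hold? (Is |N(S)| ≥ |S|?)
Yes: |N(S)| = 3, |S| = 2

Subset S = {W1, W5}
Neighbors N(S) = {J1, J2, J3}

|N(S)| = 3, |S| = 2
Hall's condition: |N(S)| ≥ |S| is satisfied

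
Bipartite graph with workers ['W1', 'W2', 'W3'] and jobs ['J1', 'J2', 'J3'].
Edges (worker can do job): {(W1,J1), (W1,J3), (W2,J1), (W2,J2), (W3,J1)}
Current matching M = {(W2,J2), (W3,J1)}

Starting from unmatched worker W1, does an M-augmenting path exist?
Yes: W1 → J3

An M-augmenting path alternates non-matching / matching edges, starting and ending at unmatched vertices.
Path: W1 → J3
(J3 is unmatched in M, so the path is augmenting.)
Flipping edges along this path would increase |M| from 2 to 3.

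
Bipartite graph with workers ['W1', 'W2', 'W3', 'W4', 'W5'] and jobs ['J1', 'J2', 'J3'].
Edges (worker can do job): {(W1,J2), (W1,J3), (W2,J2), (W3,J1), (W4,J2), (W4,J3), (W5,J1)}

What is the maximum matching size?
Maximum matching size = 3

Maximum matching: {(W1,J3), (W3,J1), (W4,J2)}
Size: 3

This assigns 3 workers to 3 distinct jobs.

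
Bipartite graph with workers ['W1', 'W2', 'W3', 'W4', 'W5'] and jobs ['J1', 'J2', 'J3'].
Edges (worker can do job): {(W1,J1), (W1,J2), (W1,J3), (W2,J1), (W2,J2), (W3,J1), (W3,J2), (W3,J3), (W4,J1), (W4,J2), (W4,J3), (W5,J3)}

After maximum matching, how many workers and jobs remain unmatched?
Unmatched: 2 workers, 0 jobs

Maximum matching size: 3
Workers: 5 total, 3 matched, 2 unmatched
Jobs: 3 total, 3 matched, 0 unmatched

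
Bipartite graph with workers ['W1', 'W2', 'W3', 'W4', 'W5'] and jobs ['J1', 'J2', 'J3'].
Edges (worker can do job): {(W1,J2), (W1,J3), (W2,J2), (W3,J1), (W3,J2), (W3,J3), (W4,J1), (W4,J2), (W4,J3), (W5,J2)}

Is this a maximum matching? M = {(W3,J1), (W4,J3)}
No, size 2 is not maximum

Proposed matching has size 2.
Maximum matching size for this graph: 3.

This is NOT maximum - can be improved to size 3.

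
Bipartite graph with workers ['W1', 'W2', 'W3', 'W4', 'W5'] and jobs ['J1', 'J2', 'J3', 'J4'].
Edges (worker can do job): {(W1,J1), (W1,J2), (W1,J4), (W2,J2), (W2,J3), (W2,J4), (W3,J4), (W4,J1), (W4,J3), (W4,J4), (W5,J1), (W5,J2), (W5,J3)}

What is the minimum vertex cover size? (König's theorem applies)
Minimum vertex cover size = 4

By König's theorem: in bipartite graphs,
min vertex cover = max matching = 4

Maximum matching has size 4, so minimum vertex cover also has size 4.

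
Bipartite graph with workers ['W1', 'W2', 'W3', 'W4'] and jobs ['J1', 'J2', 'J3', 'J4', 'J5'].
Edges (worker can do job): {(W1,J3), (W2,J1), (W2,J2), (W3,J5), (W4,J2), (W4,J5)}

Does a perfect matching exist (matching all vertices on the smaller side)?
Yes, perfect matching exists (size 4)

Perfect matching: {(W1,J3), (W2,J1), (W3,J5), (W4,J2)}
All 4 vertices on the smaller side are matched.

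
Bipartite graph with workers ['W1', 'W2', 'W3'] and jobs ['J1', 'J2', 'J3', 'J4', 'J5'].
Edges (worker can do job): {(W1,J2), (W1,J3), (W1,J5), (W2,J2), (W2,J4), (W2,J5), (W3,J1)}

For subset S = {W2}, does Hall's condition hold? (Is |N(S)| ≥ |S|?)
Yes: |N(S)| = 3, |S| = 1

Subset S = {W2}
Neighbors N(S) = {J2, J4, J5}

|N(S)| = 3, |S| = 1
Hall's condition: |N(S)| ≥ |S| is satisfied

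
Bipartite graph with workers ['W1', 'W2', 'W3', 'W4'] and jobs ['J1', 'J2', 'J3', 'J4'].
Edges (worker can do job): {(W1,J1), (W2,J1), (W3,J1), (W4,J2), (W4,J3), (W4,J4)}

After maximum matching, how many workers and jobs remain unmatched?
Unmatched: 2 workers, 2 jobs

Maximum matching size: 2
Workers: 4 total, 2 matched, 2 unmatched
Jobs: 4 total, 2 matched, 2 unmatched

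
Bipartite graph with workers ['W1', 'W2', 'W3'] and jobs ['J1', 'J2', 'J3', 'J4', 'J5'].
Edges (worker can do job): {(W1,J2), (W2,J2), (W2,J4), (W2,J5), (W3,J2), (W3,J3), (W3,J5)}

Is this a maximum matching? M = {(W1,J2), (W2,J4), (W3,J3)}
Yes, size 3 is maximum

Proposed matching has size 3.
Maximum matching size for this graph: 3.

This is a maximum matching.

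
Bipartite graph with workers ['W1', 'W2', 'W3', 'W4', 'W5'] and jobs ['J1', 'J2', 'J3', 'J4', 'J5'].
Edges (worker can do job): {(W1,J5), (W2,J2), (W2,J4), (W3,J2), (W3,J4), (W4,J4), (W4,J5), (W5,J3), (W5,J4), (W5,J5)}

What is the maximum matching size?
Maximum matching size = 4

Maximum matching: {(W2,J4), (W3,J2), (W4,J5), (W5,J3)}
Size: 4

This assigns 4 workers to 4 distinct jobs.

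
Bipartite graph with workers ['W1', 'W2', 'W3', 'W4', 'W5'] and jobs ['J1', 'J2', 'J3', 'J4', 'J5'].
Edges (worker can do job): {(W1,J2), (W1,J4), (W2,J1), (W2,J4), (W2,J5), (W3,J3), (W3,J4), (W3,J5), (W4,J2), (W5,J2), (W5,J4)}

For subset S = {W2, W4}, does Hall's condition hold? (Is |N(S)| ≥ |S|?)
Yes: |N(S)| = 4, |S| = 2

Subset S = {W2, W4}
Neighbors N(S) = {J1, J2, J4, J5}

|N(S)| = 4, |S| = 2
Hall's condition: |N(S)| ≥ |S| is satisfied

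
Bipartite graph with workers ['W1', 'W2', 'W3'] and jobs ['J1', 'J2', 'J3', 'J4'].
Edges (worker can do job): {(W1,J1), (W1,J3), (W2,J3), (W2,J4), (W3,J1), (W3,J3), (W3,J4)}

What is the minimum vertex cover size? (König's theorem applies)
Minimum vertex cover size = 3

By König's theorem: in bipartite graphs,
min vertex cover = max matching = 3

Maximum matching has size 3, so minimum vertex cover also has size 3.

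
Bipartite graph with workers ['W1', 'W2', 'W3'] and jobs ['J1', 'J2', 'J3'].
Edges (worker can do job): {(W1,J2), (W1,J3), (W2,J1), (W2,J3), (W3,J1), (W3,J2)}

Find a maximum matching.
Matching: {(W1,J2), (W2,J3), (W3,J1)}

Maximum matching (size 3):
  W1 → J2
  W2 → J3
  W3 → J1

Each worker is assigned to at most one job, and each job to at most one worker.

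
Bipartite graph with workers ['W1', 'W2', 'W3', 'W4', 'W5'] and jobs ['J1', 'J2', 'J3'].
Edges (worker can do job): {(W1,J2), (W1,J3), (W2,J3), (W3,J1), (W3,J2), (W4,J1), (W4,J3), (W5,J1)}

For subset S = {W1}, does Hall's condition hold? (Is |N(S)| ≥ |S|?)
Yes: |N(S)| = 2, |S| = 1

Subset S = {W1}
Neighbors N(S) = {J2, J3}

|N(S)| = 2, |S| = 1
Hall's condition: |N(S)| ≥ |S| is satisfied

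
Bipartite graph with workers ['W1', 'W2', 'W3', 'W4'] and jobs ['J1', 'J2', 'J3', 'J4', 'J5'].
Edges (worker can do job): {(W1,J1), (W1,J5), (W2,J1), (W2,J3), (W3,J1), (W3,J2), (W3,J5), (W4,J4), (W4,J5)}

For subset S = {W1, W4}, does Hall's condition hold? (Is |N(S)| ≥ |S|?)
Yes: |N(S)| = 3, |S| = 2

Subset S = {W1, W4}
Neighbors N(S) = {J1, J4, J5}

|N(S)| = 3, |S| = 2
Hall's condition: |N(S)| ≥ |S| is satisfied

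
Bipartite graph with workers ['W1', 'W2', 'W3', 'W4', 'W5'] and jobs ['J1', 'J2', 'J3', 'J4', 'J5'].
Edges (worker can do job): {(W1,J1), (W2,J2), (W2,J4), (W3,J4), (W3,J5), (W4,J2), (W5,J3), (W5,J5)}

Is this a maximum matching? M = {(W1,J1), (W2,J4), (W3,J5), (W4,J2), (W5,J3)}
Yes, size 5 is maximum

Proposed matching has size 5.
Maximum matching size for this graph: 5.

This is a maximum matching.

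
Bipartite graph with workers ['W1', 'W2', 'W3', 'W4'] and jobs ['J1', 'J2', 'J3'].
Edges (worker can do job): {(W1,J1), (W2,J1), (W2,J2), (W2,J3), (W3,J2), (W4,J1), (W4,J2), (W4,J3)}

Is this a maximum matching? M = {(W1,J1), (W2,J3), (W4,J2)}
Yes, size 3 is maximum

Proposed matching has size 3.
Maximum matching size for this graph: 3.

This is a maximum matching.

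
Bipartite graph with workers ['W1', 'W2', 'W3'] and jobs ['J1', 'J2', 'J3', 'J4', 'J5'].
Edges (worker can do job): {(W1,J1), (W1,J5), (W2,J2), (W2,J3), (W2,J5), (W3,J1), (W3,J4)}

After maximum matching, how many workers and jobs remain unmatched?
Unmatched: 0 workers, 2 jobs

Maximum matching size: 3
Workers: 3 total, 3 matched, 0 unmatched
Jobs: 5 total, 3 matched, 2 unmatched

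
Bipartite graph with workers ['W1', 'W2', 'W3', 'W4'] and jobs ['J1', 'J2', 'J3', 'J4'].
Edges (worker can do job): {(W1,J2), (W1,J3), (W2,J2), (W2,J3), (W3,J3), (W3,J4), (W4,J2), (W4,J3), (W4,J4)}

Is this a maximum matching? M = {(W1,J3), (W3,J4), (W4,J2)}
Yes, size 3 is maximum

Proposed matching has size 3.
Maximum matching size for this graph: 3.

This is a maximum matching.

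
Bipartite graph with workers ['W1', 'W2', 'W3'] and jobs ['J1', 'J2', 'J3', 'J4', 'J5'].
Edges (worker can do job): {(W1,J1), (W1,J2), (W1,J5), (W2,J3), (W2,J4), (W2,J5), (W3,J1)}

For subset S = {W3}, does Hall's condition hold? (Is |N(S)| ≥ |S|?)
Yes: |N(S)| = 1, |S| = 1

Subset S = {W3}
Neighbors N(S) = {J1}

|N(S)| = 1, |S| = 1
Hall's condition: |N(S)| ≥ |S| is satisfied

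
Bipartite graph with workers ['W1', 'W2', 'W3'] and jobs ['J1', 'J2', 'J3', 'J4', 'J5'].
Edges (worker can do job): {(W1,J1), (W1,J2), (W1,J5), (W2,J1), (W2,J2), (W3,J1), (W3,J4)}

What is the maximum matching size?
Maximum matching size = 3

Maximum matching: {(W1,J5), (W2,J1), (W3,J4)}
Size: 3

This assigns 3 workers to 3 distinct jobs.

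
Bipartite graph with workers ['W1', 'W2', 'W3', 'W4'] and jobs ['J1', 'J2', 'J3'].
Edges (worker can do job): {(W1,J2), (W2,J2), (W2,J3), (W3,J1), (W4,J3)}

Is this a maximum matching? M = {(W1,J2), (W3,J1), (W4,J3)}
Yes, size 3 is maximum

Proposed matching has size 3.
Maximum matching size for this graph: 3.

This is a maximum matching.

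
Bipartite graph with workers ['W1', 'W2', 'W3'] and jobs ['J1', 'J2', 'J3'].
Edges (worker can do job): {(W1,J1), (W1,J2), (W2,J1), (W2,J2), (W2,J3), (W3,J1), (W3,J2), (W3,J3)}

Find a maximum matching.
Matching: {(W1,J1), (W2,J3), (W3,J2)}

Maximum matching (size 3):
  W1 → J1
  W2 → J3
  W3 → J2

Each worker is assigned to at most one job, and each job to at most one worker.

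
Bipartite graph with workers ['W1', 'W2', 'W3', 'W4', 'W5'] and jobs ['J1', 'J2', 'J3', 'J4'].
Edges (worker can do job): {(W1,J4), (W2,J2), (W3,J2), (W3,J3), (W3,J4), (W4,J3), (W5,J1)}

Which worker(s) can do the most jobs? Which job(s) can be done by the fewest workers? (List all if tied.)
Most versatile: W3 (3 jobs); Least covered: J1 (1 workers)

Worker degrees (jobs they can do): W1:1, W2:1, W3:3, W4:1, W5:1
Job degrees (workers who can do it): J1:1, J2:2, J3:2, J4:2

Maximum worker degree is 3, achieved by: W3
Minimum job degree is 1, achieved by: J1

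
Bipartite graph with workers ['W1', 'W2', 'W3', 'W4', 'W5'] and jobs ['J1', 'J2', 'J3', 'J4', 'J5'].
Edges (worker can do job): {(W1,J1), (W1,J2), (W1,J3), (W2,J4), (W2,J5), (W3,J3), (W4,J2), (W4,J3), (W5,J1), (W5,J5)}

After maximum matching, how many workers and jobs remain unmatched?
Unmatched: 0 workers, 0 jobs

Maximum matching size: 5
Workers: 5 total, 5 matched, 0 unmatched
Jobs: 5 total, 5 matched, 0 unmatched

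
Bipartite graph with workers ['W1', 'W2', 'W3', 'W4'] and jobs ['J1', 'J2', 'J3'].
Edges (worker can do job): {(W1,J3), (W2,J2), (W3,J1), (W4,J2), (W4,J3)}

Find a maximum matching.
Matching: {(W2,J2), (W3,J1), (W4,J3)}

Maximum matching (size 3):
  W2 → J2
  W3 → J1
  W4 → J3

Each worker is assigned to at most one job, and each job to at most one worker.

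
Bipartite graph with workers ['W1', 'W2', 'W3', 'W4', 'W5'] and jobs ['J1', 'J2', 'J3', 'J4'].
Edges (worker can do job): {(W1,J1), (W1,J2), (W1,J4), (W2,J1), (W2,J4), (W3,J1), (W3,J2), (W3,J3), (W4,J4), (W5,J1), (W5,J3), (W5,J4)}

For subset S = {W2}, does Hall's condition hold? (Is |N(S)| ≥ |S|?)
Yes: |N(S)| = 2, |S| = 1

Subset S = {W2}
Neighbors N(S) = {J1, J4}

|N(S)| = 2, |S| = 1
Hall's condition: |N(S)| ≥ |S| is satisfied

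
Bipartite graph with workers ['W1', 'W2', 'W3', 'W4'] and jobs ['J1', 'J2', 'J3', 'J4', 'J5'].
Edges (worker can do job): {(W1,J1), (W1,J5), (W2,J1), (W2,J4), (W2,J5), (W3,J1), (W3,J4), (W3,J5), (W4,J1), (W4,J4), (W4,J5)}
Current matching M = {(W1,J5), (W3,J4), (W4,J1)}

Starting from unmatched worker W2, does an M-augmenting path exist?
No augmenting path from W2

Alternating search from W2 reaches jobs: {J1, J4, J5}.
Every reachable job is already matched in M, and following those matched edges back to workers exposes no further unvisited jobs.
No M-augmenting path from W2 exists.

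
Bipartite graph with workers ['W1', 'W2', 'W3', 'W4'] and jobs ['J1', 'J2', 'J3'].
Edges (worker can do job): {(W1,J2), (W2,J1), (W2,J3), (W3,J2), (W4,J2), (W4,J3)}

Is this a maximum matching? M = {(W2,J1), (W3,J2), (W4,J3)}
Yes, size 3 is maximum

Proposed matching has size 3.
Maximum matching size for this graph: 3.

This is a maximum matching.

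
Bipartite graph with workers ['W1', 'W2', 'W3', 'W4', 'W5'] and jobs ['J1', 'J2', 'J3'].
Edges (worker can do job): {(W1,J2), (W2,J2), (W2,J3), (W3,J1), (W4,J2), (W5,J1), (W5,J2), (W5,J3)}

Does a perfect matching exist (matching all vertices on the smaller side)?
Yes, perfect matching exists (size 3)

Perfect matching: {(W2,J3), (W3,J1), (W5,J2)}
All 3 vertices on the smaller side are matched.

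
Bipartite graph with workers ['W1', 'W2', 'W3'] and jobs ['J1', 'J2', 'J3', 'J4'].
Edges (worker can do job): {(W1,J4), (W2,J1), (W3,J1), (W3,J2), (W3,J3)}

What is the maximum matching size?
Maximum matching size = 3

Maximum matching: {(W1,J4), (W2,J1), (W3,J2)}
Size: 3

This assigns 3 workers to 3 distinct jobs.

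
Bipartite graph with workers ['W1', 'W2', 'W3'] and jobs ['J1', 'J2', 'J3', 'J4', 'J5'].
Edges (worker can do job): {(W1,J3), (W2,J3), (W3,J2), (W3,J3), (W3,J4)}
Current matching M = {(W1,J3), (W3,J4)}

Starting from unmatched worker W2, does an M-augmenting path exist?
No augmenting path from W2

Alternating search from W2 reaches jobs: {J3}.
Every reachable job is already matched in M, and following those matched edges back to workers exposes no further unvisited jobs.
No M-augmenting path from W2 exists.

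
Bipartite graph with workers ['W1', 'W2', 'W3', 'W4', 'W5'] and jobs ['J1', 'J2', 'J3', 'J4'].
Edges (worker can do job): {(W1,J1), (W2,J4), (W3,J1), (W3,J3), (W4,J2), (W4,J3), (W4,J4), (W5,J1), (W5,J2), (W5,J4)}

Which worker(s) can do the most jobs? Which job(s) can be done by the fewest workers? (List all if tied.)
Most versatile: W4, W5 (3 jobs); Least covered: J2, J3 (2 workers)

Worker degrees (jobs they can do): W1:1, W2:1, W3:2, W4:3, W5:3
Job degrees (workers who can do it): J1:3, J2:2, J3:2, J4:3

Maximum worker degree is 3, achieved by: W4, W5
Minimum job degree is 2, achieved by: J2, J3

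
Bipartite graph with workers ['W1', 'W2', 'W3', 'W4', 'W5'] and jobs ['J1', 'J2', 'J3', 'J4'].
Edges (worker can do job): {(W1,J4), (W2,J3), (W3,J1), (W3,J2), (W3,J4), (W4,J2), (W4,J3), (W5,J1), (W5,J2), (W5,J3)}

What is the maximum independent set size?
Maximum independent set = 5

By König's theorem:
- Min vertex cover = Max matching = 4
- Max independent set = Total vertices - Min vertex cover
- Max independent set = 9 - 4 = 5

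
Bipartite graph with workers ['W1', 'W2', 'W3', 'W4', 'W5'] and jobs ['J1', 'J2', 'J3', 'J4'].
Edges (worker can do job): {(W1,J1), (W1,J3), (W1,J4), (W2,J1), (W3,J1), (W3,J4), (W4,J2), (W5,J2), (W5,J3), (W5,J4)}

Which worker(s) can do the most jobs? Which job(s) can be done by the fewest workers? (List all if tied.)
Most versatile: W1, W5 (3 jobs); Least covered: J2, J3 (2 workers)

Worker degrees (jobs they can do): W1:3, W2:1, W3:2, W4:1, W5:3
Job degrees (workers who can do it): J1:3, J2:2, J3:2, J4:3

Maximum worker degree is 3, achieved by: W1, W5
Minimum job degree is 2, achieved by: J2, J3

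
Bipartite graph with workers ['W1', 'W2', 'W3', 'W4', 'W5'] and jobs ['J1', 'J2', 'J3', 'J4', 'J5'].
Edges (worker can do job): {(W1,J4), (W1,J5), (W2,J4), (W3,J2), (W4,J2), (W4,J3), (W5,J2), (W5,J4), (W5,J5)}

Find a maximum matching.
Matching: {(W1,J4), (W3,J2), (W4,J3), (W5,J5)}

Maximum matching (size 4):
  W1 → J4
  W3 → J2
  W4 → J3
  W5 → J5

Each worker is assigned to at most one job, and each job to at most one worker.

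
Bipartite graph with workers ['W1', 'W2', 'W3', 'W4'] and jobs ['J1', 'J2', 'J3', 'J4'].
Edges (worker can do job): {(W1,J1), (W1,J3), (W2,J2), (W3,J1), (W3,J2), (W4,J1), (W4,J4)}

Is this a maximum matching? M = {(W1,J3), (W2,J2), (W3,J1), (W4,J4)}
Yes, size 4 is maximum

Proposed matching has size 4.
Maximum matching size for this graph: 4.

This is a maximum matching.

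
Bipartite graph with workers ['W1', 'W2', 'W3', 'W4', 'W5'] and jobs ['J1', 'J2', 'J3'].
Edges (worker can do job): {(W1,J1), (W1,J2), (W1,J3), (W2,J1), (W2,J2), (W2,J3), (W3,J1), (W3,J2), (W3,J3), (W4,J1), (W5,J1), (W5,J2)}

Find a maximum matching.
Matching: {(W1,J3), (W3,J1), (W5,J2)}

Maximum matching (size 3):
  W1 → J3
  W3 → J1
  W5 → J2

Each worker is assigned to at most one job, and each job to at most one worker.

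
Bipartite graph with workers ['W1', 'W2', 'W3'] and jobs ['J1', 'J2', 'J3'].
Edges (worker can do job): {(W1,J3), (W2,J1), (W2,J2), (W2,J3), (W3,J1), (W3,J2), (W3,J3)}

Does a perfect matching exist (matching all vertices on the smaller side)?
Yes, perfect matching exists (size 3)

Perfect matching: {(W1,J3), (W2,J1), (W3,J2)}
All 3 vertices on the smaller side are matched.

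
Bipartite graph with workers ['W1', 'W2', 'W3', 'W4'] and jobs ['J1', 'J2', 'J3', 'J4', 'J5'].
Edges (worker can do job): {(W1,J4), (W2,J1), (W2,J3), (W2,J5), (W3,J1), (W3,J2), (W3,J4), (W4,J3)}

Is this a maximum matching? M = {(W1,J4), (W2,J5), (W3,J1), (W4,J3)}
Yes, size 4 is maximum

Proposed matching has size 4.
Maximum matching size for this graph: 4.

This is a maximum matching.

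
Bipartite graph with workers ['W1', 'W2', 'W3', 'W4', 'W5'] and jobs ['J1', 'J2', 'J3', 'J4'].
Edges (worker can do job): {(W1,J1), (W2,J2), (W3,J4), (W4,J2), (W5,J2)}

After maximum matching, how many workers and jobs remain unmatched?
Unmatched: 2 workers, 1 jobs

Maximum matching size: 3
Workers: 5 total, 3 matched, 2 unmatched
Jobs: 4 total, 3 matched, 1 unmatched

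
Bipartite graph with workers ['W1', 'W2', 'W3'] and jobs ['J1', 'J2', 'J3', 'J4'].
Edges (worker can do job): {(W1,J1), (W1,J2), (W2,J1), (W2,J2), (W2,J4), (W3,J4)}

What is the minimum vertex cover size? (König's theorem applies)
Minimum vertex cover size = 3

By König's theorem: in bipartite graphs,
min vertex cover = max matching = 3

Maximum matching has size 3, so minimum vertex cover also has size 3.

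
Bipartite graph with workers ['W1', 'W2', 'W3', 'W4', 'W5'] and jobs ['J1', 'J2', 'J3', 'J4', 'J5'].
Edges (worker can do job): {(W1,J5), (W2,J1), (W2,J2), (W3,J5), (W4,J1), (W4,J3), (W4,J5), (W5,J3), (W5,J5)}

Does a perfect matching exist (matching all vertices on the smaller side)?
No, maximum matching has size 4 < 5

Maximum matching has size 4, need 5 for perfect matching.
Unmatched workers: ['W1']
Unmatched jobs: ['J4']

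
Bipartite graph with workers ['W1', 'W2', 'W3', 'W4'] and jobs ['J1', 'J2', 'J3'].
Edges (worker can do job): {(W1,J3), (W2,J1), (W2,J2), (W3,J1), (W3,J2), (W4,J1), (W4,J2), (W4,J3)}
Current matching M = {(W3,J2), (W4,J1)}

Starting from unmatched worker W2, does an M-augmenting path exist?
Yes: W2 → J1 → W4 → J3

An M-augmenting path alternates non-matching / matching edges, starting and ending at unmatched vertices.
Path: W2 → J1 → W4 → J3
(J3 is unmatched in M, so the path is augmenting.)
Flipping edges along this path would increase |M| from 2 to 3.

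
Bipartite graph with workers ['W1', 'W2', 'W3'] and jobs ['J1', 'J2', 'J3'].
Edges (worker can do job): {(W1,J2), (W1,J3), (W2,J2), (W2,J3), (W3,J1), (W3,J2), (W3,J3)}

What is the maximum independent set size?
Maximum independent set = 3

By König's theorem:
- Min vertex cover = Max matching = 3
- Max independent set = Total vertices - Min vertex cover
- Max independent set = 6 - 3 = 3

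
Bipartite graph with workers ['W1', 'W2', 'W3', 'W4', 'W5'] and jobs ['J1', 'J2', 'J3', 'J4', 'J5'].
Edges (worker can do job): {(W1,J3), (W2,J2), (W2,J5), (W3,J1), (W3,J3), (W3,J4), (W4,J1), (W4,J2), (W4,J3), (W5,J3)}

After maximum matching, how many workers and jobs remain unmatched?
Unmatched: 1 workers, 1 jobs

Maximum matching size: 4
Workers: 5 total, 4 matched, 1 unmatched
Jobs: 5 total, 4 matched, 1 unmatched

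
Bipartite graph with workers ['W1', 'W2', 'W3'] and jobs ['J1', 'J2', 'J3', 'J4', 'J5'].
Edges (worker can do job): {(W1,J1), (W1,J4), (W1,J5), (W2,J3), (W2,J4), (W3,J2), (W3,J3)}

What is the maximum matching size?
Maximum matching size = 3

Maximum matching: {(W1,J5), (W2,J4), (W3,J3)}
Size: 3

This assigns 3 workers to 3 distinct jobs.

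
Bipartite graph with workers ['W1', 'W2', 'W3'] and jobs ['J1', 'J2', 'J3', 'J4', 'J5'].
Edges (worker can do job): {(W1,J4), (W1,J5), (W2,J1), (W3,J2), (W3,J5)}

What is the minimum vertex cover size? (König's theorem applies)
Minimum vertex cover size = 3

By König's theorem: in bipartite graphs,
min vertex cover = max matching = 3

Maximum matching has size 3, so minimum vertex cover also has size 3.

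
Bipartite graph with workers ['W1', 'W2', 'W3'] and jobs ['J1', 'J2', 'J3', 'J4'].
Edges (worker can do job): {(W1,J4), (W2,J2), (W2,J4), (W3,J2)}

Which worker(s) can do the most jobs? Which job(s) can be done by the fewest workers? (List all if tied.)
Most versatile: W2 (2 jobs); Least covered: J1, J3 (0 workers)

Worker degrees (jobs they can do): W1:1, W2:2, W3:1
Job degrees (workers who can do it): J1:0, J2:2, J3:0, J4:2

Maximum worker degree is 2, achieved by: W2
Minimum job degree is 0, achieved by: J1, J3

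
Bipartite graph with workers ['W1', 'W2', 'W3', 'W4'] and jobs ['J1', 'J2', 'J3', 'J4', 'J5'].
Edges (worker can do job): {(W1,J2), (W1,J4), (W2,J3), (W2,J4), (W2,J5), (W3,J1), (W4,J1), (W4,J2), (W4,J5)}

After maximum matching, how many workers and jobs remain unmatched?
Unmatched: 0 workers, 1 jobs

Maximum matching size: 4
Workers: 4 total, 4 matched, 0 unmatched
Jobs: 5 total, 4 matched, 1 unmatched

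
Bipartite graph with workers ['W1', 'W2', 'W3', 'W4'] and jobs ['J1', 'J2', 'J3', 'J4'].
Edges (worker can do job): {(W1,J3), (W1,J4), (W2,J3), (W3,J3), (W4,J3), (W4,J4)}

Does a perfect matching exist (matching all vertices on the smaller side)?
No, maximum matching has size 2 < 4

Maximum matching has size 2, need 4 for perfect matching.
Unmatched workers: ['W3', 'W2']
Unmatched jobs: ['J1', 'J2']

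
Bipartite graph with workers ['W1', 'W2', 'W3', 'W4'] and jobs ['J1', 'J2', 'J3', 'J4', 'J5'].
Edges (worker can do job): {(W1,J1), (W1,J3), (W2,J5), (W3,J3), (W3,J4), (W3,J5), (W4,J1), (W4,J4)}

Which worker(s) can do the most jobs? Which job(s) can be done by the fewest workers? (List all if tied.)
Most versatile: W3 (3 jobs); Least covered: J2 (0 workers)

Worker degrees (jobs they can do): W1:2, W2:1, W3:3, W4:2
Job degrees (workers who can do it): J1:2, J2:0, J3:2, J4:2, J5:2

Maximum worker degree is 3, achieved by: W3
Minimum job degree is 0, achieved by: J2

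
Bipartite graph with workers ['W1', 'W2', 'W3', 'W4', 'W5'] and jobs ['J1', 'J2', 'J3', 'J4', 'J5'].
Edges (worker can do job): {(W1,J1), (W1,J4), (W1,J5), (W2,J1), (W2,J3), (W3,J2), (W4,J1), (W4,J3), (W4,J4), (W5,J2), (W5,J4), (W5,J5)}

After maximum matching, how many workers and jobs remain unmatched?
Unmatched: 0 workers, 0 jobs

Maximum matching size: 5
Workers: 5 total, 5 matched, 0 unmatched
Jobs: 5 total, 5 matched, 0 unmatched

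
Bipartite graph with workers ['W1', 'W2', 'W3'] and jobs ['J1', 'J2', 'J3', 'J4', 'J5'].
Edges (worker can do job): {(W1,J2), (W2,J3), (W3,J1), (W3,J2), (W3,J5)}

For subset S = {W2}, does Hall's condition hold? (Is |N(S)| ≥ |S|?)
Yes: |N(S)| = 1, |S| = 1

Subset S = {W2}
Neighbors N(S) = {J3}

|N(S)| = 1, |S| = 1
Hall's condition: |N(S)| ≥ |S| is satisfied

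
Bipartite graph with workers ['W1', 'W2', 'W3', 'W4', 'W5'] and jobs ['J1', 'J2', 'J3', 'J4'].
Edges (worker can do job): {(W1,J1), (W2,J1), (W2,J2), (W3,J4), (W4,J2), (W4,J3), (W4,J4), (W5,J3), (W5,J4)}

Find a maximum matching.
Matching: {(W1,J1), (W3,J4), (W4,J2), (W5,J3)}

Maximum matching (size 4):
  W1 → J1
  W3 → J4
  W4 → J2
  W5 → J3

Each worker is assigned to at most one job, and each job to at most one worker.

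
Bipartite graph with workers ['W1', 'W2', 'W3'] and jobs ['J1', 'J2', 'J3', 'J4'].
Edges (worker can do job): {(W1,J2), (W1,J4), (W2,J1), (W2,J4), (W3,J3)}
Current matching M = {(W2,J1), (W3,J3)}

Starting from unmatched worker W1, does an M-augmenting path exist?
Yes: W1 → J2

An M-augmenting path alternates non-matching / matching edges, starting and ending at unmatched vertices.
Path: W1 → J2
(J2 is unmatched in M, so the path is augmenting.)
Flipping edges along this path would increase |M| from 2 to 3.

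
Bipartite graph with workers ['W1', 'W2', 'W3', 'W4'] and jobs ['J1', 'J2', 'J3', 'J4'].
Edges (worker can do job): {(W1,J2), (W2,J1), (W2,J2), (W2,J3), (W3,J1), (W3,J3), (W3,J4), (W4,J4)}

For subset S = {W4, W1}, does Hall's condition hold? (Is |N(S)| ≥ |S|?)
Yes: |N(S)| = 2, |S| = 2

Subset S = {W4, W1}
Neighbors N(S) = {J2, J4}

|N(S)| = 2, |S| = 2
Hall's condition: |N(S)| ≥ |S| is satisfied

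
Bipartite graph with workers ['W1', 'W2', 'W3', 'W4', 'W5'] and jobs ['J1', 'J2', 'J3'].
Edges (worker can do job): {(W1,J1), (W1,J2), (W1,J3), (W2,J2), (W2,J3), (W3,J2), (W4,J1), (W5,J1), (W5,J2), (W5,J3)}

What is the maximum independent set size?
Maximum independent set = 5

By König's theorem:
- Min vertex cover = Max matching = 3
- Max independent set = Total vertices - Min vertex cover
- Max independent set = 8 - 3 = 5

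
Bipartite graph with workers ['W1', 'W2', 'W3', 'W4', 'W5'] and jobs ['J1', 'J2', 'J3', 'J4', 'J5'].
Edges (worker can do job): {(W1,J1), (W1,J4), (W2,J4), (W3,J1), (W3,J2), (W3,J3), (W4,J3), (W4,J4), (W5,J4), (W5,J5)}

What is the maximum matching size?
Maximum matching size = 5

Maximum matching: {(W1,J1), (W2,J4), (W3,J2), (W4,J3), (W5,J5)}
Size: 5

This assigns 5 workers to 5 distinct jobs.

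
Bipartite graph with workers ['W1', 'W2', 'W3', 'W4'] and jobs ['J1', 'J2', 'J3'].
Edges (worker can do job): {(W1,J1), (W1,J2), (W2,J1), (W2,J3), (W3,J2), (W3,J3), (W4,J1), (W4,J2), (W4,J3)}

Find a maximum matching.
Matching: {(W1,J1), (W3,J2), (W4,J3)}

Maximum matching (size 3):
  W1 → J1
  W3 → J2
  W4 → J3

Each worker is assigned to at most one job, and each job to at most one worker.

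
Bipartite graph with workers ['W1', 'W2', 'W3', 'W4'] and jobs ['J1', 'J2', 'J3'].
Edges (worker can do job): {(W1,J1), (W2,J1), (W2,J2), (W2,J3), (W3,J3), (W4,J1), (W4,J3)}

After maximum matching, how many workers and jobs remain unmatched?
Unmatched: 1 workers, 0 jobs

Maximum matching size: 3
Workers: 4 total, 3 matched, 1 unmatched
Jobs: 3 total, 3 matched, 0 unmatched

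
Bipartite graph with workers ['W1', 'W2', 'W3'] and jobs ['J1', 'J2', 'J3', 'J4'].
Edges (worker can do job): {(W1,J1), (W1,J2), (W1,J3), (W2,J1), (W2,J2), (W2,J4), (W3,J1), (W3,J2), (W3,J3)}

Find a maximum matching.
Matching: {(W1,J2), (W2,J4), (W3,J1)}

Maximum matching (size 3):
  W1 → J2
  W2 → J4
  W3 → J1

Each worker is assigned to at most one job, and each job to at most one worker.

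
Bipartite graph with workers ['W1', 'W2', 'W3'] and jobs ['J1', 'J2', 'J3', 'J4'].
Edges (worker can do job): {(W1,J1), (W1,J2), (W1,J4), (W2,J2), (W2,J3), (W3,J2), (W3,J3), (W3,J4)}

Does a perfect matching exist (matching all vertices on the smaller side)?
Yes, perfect matching exists (size 3)

Perfect matching: {(W1,J4), (W2,J3), (W3,J2)}
All 3 vertices on the smaller side are matched.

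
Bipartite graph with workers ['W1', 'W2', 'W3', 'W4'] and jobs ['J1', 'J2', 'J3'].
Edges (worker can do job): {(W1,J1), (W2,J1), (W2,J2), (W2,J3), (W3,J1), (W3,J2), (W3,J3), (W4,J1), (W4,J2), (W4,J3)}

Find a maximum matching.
Matching: {(W1,J1), (W3,J3), (W4,J2)}

Maximum matching (size 3):
  W1 → J1
  W3 → J3
  W4 → J2

Each worker is assigned to at most one job, and each job to at most one worker.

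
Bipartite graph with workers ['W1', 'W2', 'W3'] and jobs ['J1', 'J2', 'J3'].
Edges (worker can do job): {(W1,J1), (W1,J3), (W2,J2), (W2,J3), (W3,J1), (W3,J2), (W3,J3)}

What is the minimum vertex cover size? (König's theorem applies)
Minimum vertex cover size = 3

By König's theorem: in bipartite graphs,
min vertex cover = max matching = 3

Maximum matching has size 3, so minimum vertex cover also has size 3.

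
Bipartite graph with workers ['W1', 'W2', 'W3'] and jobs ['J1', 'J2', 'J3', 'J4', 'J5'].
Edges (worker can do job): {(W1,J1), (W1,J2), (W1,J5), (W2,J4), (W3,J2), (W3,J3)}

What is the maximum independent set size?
Maximum independent set = 5

By König's theorem:
- Min vertex cover = Max matching = 3
- Max independent set = Total vertices - Min vertex cover
- Max independent set = 8 - 3 = 5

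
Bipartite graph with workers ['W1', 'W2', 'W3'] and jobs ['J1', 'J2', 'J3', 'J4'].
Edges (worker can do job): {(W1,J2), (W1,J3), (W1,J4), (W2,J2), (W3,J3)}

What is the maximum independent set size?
Maximum independent set = 4

By König's theorem:
- Min vertex cover = Max matching = 3
- Max independent set = Total vertices - Min vertex cover
- Max independent set = 7 - 3 = 4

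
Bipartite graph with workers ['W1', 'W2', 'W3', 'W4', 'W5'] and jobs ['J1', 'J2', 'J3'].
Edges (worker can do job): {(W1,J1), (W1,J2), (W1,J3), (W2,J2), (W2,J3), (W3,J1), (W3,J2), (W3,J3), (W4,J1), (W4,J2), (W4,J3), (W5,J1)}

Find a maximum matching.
Matching: {(W3,J3), (W4,J2), (W5,J1)}

Maximum matching (size 3):
  W3 → J3
  W4 → J2
  W5 → J1

Each worker is assigned to at most one job, and each job to at most one worker.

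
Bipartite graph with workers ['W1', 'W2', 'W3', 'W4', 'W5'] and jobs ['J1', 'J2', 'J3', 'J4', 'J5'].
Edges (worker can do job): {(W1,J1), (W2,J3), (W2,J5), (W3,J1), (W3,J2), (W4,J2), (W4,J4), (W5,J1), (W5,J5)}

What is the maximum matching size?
Maximum matching size = 5

Maximum matching: {(W1,J1), (W2,J3), (W3,J2), (W4,J4), (W5,J5)}
Size: 5

This assigns 5 workers to 5 distinct jobs.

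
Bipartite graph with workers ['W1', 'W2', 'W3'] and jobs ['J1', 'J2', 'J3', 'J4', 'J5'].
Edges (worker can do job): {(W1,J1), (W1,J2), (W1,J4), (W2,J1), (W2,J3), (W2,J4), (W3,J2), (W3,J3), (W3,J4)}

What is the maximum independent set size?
Maximum independent set = 5

By König's theorem:
- Min vertex cover = Max matching = 3
- Max independent set = Total vertices - Min vertex cover
- Max independent set = 8 - 3 = 5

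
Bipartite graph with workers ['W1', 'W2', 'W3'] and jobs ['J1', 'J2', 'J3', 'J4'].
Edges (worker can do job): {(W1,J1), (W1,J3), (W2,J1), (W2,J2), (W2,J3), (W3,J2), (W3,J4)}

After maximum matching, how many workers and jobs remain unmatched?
Unmatched: 0 workers, 1 jobs

Maximum matching size: 3
Workers: 3 total, 3 matched, 0 unmatched
Jobs: 4 total, 3 matched, 1 unmatched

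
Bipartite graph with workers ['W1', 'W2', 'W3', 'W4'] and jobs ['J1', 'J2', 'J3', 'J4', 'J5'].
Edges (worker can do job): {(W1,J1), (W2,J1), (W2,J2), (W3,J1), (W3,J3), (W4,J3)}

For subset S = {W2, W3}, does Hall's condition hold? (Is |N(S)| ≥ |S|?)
Yes: |N(S)| = 3, |S| = 2

Subset S = {W2, W3}
Neighbors N(S) = {J1, J2, J3}

|N(S)| = 3, |S| = 2
Hall's condition: |N(S)| ≥ |S| is satisfied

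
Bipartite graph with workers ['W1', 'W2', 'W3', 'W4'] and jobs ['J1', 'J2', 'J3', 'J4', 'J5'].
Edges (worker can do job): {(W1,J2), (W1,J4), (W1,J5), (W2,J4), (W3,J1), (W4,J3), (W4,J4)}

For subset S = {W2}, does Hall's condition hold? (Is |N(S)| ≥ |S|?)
Yes: |N(S)| = 1, |S| = 1

Subset S = {W2}
Neighbors N(S) = {J4}

|N(S)| = 1, |S| = 1
Hall's condition: |N(S)| ≥ |S| is satisfied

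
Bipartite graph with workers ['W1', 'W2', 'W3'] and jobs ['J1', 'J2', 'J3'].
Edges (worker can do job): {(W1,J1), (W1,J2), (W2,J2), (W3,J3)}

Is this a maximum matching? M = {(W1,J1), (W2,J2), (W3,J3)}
Yes, size 3 is maximum

Proposed matching has size 3.
Maximum matching size for this graph: 3.

This is a maximum matching.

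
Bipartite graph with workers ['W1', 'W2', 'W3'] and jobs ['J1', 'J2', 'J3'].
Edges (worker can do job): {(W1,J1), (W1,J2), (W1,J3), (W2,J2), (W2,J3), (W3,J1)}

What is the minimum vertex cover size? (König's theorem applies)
Minimum vertex cover size = 3

By König's theorem: in bipartite graphs,
min vertex cover = max matching = 3

Maximum matching has size 3, so minimum vertex cover also has size 3.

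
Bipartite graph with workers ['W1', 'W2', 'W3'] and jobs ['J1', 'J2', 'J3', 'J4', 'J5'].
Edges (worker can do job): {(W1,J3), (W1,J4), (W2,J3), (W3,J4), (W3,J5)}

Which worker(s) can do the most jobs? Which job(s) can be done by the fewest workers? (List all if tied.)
Most versatile: W1, W3 (2 jobs); Least covered: J1, J2 (0 workers)

Worker degrees (jobs they can do): W1:2, W2:1, W3:2
Job degrees (workers who can do it): J1:0, J2:0, J3:2, J4:2, J5:1

Maximum worker degree is 2, achieved by: W1, W3
Minimum job degree is 0, achieved by: J1, J2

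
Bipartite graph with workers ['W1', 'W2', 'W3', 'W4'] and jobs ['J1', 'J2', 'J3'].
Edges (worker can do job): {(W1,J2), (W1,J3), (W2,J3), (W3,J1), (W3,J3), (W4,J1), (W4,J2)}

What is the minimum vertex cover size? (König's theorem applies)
Minimum vertex cover size = 3

By König's theorem: in bipartite graphs,
min vertex cover = max matching = 3

Maximum matching has size 3, so minimum vertex cover also has size 3.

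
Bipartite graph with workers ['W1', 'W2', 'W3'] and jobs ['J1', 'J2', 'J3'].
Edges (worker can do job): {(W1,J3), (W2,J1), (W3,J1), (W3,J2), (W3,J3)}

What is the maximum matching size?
Maximum matching size = 3

Maximum matching: {(W1,J3), (W2,J1), (W3,J2)}
Size: 3

This assigns 3 workers to 3 distinct jobs.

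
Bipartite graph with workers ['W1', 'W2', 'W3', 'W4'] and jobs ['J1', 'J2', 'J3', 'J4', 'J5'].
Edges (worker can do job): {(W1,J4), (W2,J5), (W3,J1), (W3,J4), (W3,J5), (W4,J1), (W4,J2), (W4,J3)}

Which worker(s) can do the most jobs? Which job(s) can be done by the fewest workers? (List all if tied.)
Most versatile: W3, W4 (3 jobs); Least covered: J2, J3 (1 workers)

Worker degrees (jobs they can do): W1:1, W2:1, W3:3, W4:3
Job degrees (workers who can do it): J1:2, J2:1, J3:1, J4:2, J5:2

Maximum worker degree is 3, achieved by: W3, W4
Minimum job degree is 1, achieved by: J2, J3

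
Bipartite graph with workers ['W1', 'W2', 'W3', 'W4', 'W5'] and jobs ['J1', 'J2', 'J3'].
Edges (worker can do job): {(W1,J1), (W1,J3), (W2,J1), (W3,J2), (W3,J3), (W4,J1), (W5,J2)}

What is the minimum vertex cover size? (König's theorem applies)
Minimum vertex cover size = 3

By König's theorem: in bipartite graphs,
min vertex cover = max matching = 3

Maximum matching has size 3, so minimum vertex cover also has size 3.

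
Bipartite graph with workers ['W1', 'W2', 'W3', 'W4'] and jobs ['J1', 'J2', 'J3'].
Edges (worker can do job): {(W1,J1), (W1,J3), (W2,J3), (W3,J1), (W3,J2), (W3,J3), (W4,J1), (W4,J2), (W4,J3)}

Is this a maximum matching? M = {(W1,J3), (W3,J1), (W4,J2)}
Yes, size 3 is maximum

Proposed matching has size 3.
Maximum matching size for this graph: 3.

This is a maximum matching.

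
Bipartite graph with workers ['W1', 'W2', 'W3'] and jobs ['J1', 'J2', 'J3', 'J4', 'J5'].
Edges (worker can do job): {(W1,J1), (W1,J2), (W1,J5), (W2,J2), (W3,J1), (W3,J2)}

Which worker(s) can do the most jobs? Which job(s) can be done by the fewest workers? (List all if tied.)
Most versatile: W1 (3 jobs); Least covered: J3, J4 (0 workers)

Worker degrees (jobs they can do): W1:3, W2:1, W3:2
Job degrees (workers who can do it): J1:2, J2:3, J3:0, J4:0, J5:1

Maximum worker degree is 3, achieved by: W1
Minimum job degree is 0, achieved by: J3, J4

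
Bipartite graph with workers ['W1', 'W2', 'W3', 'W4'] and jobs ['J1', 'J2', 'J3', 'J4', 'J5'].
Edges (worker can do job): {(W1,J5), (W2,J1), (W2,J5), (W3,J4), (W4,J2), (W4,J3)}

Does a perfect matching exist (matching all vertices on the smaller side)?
Yes, perfect matching exists (size 4)

Perfect matching: {(W1,J5), (W2,J1), (W3,J4), (W4,J3)}
All 4 vertices on the smaller side are matched.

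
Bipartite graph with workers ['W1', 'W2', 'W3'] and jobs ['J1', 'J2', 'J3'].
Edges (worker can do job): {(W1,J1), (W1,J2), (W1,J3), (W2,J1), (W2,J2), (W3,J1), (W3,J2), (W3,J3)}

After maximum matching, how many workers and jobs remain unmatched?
Unmatched: 0 workers, 0 jobs

Maximum matching size: 3
Workers: 3 total, 3 matched, 0 unmatched
Jobs: 3 total, 3 matched, 0 unmatched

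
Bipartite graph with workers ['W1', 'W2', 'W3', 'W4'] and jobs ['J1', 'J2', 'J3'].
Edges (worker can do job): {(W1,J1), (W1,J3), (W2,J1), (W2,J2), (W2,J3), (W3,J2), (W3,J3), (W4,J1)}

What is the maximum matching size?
Maximum matching size = 3

Maximum matching: {(W2,J2), (W3,J3), (W4,J1)}
Size: 3

This assigns 3 workers to 3 distinct jobs.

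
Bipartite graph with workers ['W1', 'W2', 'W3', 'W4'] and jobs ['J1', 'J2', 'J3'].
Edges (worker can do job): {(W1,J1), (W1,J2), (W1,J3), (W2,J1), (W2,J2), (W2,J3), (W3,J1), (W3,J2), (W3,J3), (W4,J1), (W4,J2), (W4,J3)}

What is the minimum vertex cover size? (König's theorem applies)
Minimum vertex cover size = 3

By König's theorem: in bipartite graphs,
min vertex cover = max matching = 3

Maximum matching has size 3, so minimum vertex cover also has size 3.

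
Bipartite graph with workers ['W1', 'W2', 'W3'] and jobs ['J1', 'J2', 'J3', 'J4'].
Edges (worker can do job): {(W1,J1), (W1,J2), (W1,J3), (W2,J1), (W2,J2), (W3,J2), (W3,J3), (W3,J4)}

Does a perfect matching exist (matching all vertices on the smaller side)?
Yes, perfect matching exists (size 3)

Perfect matching: {(W1,J3), (W2,J1), (W3,J2)}
All 3 vertices on the smaller side are matched.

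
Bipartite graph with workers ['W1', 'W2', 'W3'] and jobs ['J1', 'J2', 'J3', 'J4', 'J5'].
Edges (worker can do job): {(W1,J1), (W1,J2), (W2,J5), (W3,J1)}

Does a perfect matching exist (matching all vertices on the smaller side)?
Yes, perfect matching exists (size 3)

Perfect matching: {(W1,J2), (W2,J5), (W3,J1)}
All 3 vertices on the smaller side are matched.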